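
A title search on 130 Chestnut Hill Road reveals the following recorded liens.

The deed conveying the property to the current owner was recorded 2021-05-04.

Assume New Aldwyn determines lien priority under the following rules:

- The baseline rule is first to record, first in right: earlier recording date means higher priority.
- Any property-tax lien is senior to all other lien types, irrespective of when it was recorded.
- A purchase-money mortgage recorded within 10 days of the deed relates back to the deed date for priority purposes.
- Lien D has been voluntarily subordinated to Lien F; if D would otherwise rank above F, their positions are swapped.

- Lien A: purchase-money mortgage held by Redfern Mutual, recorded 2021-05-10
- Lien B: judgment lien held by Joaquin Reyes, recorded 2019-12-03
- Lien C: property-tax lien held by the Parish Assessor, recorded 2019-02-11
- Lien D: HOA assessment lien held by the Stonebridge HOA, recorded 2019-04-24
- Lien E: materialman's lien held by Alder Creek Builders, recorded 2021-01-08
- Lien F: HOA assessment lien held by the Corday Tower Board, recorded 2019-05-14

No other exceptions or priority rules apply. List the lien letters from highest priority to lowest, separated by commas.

Adjusting effective dates: A relates back to the deed date 2021-05-04.
C is a property-tax lien, so it outranks all other liens regardless of date.
Ordering the rest by effective date: D (2019-04-24), F (2019-05-14), B (2019-12-03), E (2021-01-08), A (2021-05-04).
Because D would otherwise rank above F, the subordination swaps them.

C, F, D, B, E, A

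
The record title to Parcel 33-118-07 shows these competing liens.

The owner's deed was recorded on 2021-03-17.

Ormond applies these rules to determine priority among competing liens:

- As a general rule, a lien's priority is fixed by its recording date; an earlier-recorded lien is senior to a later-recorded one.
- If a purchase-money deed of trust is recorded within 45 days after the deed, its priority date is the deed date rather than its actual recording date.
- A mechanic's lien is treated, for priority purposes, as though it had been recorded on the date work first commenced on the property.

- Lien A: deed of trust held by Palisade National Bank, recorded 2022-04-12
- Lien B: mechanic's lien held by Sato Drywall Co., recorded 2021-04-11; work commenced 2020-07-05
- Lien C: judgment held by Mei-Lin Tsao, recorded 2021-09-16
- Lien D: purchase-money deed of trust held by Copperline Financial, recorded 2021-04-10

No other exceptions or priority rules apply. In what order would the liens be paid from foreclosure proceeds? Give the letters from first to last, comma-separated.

Adjusting effective dates: B relates back to 2020-07-05 (work commenced); D's effective date is the deed date, 2021-03-17.
Ordering by effective date: B (2020-07-05), D (2021-03-17), C (2021-09-16), A (2022-04-12).

B, D, C, A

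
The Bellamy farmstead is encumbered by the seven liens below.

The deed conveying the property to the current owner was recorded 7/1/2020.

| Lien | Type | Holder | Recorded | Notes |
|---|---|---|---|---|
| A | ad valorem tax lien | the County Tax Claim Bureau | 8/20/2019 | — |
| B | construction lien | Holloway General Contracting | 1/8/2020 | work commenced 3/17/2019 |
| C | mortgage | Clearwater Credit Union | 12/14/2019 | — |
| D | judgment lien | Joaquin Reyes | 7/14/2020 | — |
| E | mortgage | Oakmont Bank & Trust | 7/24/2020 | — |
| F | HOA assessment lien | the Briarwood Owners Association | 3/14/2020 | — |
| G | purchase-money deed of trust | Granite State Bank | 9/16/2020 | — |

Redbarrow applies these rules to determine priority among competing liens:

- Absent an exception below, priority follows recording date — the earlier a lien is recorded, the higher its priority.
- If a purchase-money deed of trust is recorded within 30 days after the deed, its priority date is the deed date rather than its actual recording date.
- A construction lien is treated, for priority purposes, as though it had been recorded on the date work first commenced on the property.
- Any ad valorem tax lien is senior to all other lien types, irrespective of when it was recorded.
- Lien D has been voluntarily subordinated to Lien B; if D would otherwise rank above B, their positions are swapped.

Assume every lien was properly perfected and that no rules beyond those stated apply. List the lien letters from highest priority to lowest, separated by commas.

A, B, C, F, D, E, G

First, effective dates: B's effective date is 3/17/2019, when work began; G was recorded 77 days after the deed — beyond 30 days — so no relation-back applies.
A is an ad valorem tax lien and takes priority over every other lien.
Among the remaining liens, by effective date: B (3/17/2019), C (12/14/2019), F (3/14/2020), D (7/14/2020), E (7/24/2020), G (9/16/2020).
Since D is not senior to B, the subordination leaves the order unchanged.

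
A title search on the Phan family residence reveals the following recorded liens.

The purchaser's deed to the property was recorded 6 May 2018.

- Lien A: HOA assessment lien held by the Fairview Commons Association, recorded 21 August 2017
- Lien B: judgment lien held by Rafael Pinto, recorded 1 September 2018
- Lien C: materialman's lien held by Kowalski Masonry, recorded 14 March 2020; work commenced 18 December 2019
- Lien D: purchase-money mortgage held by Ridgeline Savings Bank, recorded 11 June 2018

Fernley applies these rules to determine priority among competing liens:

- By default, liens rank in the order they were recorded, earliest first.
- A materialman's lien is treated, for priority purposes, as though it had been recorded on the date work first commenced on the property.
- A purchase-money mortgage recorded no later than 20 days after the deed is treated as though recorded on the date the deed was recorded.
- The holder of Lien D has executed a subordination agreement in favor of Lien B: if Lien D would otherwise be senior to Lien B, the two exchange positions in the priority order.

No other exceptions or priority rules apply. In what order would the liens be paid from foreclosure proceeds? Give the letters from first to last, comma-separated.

Effective dates: C's effective date is 18 December 2019, when work began; D was recorded 36 days after the deed, outside the 20-day window, so it keeps its recording date.
By effective date: A (21 August 2017), D (11 June 2018), B (1 September 2018), C (18 December 2019).
D is senior to B before the subordination, so the two trade places.

A, B, D, C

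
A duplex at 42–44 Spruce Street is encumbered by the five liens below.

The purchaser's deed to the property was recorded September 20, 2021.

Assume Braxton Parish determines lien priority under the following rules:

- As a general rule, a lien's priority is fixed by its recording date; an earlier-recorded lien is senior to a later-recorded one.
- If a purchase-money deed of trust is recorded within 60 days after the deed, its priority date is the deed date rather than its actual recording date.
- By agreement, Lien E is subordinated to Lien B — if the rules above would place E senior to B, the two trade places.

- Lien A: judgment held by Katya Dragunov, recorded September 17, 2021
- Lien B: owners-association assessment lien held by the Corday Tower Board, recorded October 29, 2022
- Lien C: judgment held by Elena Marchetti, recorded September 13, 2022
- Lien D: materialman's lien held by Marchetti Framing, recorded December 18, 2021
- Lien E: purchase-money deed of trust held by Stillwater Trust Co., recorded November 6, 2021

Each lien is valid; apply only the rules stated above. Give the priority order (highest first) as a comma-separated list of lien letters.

First, effective dates: E's effective date is the deed date, September 20, 2021.
Ordering by effective date: A (September 17, 2021), E (September 20, 2021), D (December 18, 2021), C (September 13, 2022), B (October 29, 2022).
E would otherwise be senior to B, so under the subordination agreement E and B exchange positions.

A, B, D, C, E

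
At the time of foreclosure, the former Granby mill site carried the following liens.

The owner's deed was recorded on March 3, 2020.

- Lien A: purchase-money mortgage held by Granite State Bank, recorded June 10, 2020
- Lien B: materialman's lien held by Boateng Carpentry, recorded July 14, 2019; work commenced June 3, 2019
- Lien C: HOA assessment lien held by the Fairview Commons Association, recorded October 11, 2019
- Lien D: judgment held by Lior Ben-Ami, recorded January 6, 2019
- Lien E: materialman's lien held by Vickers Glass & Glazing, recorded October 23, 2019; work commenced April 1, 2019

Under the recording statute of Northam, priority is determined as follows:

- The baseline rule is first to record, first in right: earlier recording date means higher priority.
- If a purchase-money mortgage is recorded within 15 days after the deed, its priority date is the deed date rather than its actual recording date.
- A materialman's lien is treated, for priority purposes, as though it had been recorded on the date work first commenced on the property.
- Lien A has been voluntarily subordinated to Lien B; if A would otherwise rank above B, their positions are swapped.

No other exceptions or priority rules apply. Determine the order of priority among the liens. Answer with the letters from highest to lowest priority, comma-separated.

D, E, B, C, A

Effective dates: A was recorded 99 days after the deed — beyond 15 days — so no relation-back applies; B is treated as recorded June 3, 2019, the work-commencement date; E is treated as recorded April 1, 2019, the work-commencement date.
Ordering by effective date: D (January 6, 2019), E (April 1, 2019), B (June 3, 2019), C (October 11, 2019), A (June 10, 2020).
Since A is not senior to B, the subordination leaves the order unchanged.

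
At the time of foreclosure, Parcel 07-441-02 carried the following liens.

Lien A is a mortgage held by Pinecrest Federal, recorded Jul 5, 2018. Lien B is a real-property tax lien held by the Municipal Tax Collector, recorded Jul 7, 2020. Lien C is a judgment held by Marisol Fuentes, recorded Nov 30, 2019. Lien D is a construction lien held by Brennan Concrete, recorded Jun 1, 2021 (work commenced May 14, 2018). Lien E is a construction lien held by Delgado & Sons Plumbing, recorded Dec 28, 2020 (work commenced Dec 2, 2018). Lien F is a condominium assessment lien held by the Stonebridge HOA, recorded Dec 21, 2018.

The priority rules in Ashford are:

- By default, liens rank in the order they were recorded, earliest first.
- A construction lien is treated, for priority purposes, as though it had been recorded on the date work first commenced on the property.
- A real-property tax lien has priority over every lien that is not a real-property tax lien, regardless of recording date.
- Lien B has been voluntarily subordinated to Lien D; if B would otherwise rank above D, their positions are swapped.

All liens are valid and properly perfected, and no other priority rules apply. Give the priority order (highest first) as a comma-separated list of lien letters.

D, B, A, E, F, C

First, effective dates: D is treated as recorded May 14, 2018, the work-commencement date; E's effective date is Dec 2, 2018, when work began.
B is a real-property tax lien, so it outranks all other liens regardless of date.
The other liens, earliest effective date first: D (May 14, 2018), A (Jul 5, 2018), E (Dec 2, 2018), F (Dec 21, 2018), C (Nov 30, 2019).
B is senior to D before the subordination, so the two trade places.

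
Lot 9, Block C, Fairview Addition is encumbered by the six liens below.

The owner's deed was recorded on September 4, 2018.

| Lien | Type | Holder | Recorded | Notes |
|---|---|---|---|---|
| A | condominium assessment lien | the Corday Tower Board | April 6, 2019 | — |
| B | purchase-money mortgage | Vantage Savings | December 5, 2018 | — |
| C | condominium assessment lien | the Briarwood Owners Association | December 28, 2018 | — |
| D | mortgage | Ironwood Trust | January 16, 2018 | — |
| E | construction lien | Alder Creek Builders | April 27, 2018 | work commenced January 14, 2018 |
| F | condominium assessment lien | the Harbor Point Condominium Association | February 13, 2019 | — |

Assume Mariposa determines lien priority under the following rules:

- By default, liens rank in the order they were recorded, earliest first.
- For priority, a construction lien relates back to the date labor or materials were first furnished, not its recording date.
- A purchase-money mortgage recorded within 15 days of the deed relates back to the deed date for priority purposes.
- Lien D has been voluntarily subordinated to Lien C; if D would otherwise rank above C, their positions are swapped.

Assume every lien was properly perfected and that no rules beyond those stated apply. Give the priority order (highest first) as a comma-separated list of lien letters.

First, effective dates: B was recorded 92 days after the deed, outside the 15-day window, so it keeps its recording date; E's effective date is January 14, 2018, when work began.
By effective date, earliest first: E (January 14, 2018), D (January 16, 2018), B (December 5, 2018), C (December 28, 2018), F (February 13, 2019), A (April 6, 2019).
D would otherwise be senior to C, so under the subordination agreement D and C exchange positions.

E, C, B, D, F, A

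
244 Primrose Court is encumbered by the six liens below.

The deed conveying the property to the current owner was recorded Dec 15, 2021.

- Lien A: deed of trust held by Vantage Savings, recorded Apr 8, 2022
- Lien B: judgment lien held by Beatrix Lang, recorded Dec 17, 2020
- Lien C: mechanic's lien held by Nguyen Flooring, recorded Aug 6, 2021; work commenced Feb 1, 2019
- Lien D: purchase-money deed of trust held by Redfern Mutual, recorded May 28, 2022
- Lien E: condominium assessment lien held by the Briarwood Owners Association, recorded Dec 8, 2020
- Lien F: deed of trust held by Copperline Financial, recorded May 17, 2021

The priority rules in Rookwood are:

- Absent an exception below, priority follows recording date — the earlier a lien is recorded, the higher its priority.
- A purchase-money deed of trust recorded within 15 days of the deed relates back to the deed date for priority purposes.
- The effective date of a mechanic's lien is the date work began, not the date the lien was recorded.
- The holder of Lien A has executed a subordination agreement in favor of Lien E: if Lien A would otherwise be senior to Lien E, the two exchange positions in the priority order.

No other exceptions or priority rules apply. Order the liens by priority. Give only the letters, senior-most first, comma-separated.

C, E, B, F, A, D

Effective dates: C's effective date is Feb 1, 2019, when work began; D missed the 15-day window (164 days after the deed), so its recording date stands.
Sorted by effective date: C (Feb 1, 2019), E (Dec 8, 2020), B (Dec 17, 2020), F (May 17, 2021), A (Apr 8, 2022), D (May 28, 2022).
A already ranks below E; the subordination has no effect.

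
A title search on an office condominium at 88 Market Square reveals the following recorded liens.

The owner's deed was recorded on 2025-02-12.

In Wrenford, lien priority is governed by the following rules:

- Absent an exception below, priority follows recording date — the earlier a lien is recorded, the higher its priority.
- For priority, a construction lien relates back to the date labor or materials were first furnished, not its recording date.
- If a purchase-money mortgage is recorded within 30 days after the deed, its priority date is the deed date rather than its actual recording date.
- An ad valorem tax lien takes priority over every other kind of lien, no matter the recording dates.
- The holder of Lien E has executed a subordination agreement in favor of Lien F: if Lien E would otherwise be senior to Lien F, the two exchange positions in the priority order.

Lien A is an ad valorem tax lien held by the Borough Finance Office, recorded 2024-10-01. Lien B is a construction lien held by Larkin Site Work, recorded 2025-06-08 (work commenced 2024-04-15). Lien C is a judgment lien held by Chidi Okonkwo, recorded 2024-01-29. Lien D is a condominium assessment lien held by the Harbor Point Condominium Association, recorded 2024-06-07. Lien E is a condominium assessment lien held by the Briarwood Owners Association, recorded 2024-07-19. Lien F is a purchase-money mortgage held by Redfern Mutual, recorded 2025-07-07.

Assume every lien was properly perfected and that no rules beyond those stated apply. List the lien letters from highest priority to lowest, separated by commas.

First, effective dates: B's effective date is 2024-04-15, when work began; F was recorded 145 days after the deed — beyond 30 days — so no relation-back applies.
A is an ad valorem tax lien and takes priority over every other lien.
Among the remaining liens, by effective date: C (2024-01-29), B (2024-04-15), D (2024-06-07), E (2024-07-19), F (2025-07-07).
E would otherwise be senior to F, so under the subordination agreement E and F exchange positions.

A, C, B, D, F, E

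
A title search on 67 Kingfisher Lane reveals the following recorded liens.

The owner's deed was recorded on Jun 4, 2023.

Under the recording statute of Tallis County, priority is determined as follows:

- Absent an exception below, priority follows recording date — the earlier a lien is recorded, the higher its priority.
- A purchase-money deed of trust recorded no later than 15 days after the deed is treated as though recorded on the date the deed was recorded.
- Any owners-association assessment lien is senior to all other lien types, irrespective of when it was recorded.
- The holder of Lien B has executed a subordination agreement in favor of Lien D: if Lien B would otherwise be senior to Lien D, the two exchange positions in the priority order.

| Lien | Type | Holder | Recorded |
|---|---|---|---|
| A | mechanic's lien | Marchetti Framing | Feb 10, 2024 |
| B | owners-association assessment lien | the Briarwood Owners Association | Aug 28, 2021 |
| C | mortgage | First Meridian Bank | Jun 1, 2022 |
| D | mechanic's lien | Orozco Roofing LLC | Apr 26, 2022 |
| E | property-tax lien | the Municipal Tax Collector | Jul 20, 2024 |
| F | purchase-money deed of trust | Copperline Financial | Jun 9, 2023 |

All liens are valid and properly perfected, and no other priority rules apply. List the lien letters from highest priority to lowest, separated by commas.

D, B, C, F, A, E

Adjusting effective dates: F's effective date is the deed date, Jun 4, 2023.
B is an owners-association assessment lien and takes priority over every other lien.
Ordering the rest by effective date: D (Apr 26, 2022), C (Jun 1, 2022), F (Jun 4, 2023), A (Feb 10, 2024), E (Jul 20, 2024).
The subordination applies — B was senior to D — so B and D swap.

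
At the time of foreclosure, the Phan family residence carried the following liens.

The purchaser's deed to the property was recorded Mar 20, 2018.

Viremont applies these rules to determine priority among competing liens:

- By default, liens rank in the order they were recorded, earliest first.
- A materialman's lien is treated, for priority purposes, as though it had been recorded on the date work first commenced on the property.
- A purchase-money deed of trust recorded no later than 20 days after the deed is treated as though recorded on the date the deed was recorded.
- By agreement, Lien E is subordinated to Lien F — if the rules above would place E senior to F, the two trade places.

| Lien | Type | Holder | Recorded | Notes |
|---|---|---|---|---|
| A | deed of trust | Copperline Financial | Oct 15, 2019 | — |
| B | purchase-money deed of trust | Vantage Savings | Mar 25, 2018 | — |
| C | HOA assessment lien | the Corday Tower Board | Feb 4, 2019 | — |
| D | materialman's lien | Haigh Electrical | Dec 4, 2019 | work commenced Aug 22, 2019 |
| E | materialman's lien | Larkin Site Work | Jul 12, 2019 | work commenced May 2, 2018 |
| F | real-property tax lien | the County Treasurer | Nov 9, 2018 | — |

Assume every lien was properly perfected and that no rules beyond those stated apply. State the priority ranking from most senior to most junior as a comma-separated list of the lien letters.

Effective dates after the stated exceptions: B's effective date is the deed date, Mar 20, 2018; D's effective date is Aug 22, 2019, when work began; E's effective date is May 2, 2018, when work began.
By effective date: B (Mar 20, 2018), E (May 2, 2018), F (Nov 9, 2018), C (Feb 4, 2019), D (Aug 22, 2019), A (Oct 15, 2019).
E is senior to F before the subordination, so the two trade places.

B, F, E, C, D, A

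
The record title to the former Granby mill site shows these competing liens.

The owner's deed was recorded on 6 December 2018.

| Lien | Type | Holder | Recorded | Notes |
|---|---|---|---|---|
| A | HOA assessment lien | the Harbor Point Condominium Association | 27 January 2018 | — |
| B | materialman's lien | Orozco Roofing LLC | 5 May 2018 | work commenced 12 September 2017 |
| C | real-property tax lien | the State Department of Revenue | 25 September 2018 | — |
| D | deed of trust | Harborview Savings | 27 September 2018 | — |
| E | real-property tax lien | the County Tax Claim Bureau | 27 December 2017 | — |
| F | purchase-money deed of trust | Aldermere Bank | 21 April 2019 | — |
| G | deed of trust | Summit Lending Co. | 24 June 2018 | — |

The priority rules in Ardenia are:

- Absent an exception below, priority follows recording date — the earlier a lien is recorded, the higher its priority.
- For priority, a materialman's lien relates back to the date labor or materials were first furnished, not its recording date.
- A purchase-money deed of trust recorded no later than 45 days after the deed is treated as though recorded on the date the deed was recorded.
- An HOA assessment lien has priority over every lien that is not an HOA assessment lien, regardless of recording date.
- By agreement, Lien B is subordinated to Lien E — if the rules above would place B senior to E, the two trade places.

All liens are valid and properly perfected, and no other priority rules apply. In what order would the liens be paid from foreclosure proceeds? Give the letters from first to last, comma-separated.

Effective dates after the stated exceptions: B relates back to 12 September 2017 (work commenced); F missed the 45-day window (136 days after the deed), so its recording date stands.
A, as an HOA assessment lien, has superpriority and ranks first.
The other liens, earliest effective date first: B (12 September 2017), E (27 December 2017), G (24 June 2018), C (25 September 2018), D (27 September 2018), F (21 April 2019).
B would otherwise be senior to E, so under the subordination agreement B and E exchange positions.

A, E, B, G, C, D, F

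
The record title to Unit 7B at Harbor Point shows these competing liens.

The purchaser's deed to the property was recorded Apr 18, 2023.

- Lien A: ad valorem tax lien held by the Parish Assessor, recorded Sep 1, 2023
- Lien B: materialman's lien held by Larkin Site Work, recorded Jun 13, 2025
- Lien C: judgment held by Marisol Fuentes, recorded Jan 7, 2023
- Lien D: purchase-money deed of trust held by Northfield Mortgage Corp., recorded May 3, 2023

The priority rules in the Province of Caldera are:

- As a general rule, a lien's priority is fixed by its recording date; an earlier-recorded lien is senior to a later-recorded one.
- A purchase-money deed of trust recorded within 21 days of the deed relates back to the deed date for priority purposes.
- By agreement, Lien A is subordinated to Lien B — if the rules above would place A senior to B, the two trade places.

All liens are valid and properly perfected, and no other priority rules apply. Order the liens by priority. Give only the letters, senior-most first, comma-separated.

First, effective dates: D relates back to the deed date Apr 18, 2023.
By effective date: C (Jan 7, 2023), D (Apr 18, 2023), A (Sep 1, 2023), B (Jun 13, 2025).
Because A would otherwise rank above B, the subordination swaps them.

C, D, B, A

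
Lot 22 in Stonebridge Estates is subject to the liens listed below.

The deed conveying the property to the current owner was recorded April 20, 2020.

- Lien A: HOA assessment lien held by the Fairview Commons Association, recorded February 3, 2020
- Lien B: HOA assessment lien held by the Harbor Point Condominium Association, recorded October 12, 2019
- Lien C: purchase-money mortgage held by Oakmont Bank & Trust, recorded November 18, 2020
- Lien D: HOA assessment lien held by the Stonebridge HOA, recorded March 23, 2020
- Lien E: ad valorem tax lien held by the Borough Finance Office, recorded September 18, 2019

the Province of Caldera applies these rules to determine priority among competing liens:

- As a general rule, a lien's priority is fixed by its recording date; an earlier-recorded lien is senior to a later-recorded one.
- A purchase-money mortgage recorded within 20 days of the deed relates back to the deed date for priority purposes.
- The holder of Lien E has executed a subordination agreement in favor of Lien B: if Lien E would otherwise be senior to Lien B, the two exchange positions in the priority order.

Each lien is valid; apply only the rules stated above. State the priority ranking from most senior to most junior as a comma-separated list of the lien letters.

Adjusting effective dates: C was recorded 212 days after the deed, outside the 20-day window, so it keeps its recording date.
Sorted by effective date: E (September 18, 2019), B (October 12, 2019), A (February 3, 2020), D (March 23, 2020), C (November 18, 2020).
E is senior to B before the subordination, so the two trade places.

B, E, A, D, C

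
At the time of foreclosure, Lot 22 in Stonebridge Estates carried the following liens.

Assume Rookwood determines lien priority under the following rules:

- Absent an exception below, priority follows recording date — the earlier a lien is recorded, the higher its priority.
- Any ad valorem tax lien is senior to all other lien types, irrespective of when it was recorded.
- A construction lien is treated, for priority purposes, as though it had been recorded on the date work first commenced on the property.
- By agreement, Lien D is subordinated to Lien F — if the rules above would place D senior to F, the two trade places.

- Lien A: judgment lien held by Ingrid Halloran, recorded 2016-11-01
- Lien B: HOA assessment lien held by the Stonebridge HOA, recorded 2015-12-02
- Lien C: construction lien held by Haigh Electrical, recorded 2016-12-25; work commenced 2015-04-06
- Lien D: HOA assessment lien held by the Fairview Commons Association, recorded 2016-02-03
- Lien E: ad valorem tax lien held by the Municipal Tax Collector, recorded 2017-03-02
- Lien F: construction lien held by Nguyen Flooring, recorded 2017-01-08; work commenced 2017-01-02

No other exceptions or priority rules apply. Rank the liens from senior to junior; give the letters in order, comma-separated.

Effective dates: C is treated as recorded 2015-04-06, the work-commencement date; F is treated as recorded 2017-01-02, the work-commencement date.
E, as an ad valorem tax lien, has superpriority and ranks first.
The other liens, earliest effective date first: C (2015-04-06), B (2015-12-02), D (2016-02-03), A (2016-11-01), F (2017-01-02).
Because D would otherwise rank above F, the subordination swaps them.

E, C, B, F, A, D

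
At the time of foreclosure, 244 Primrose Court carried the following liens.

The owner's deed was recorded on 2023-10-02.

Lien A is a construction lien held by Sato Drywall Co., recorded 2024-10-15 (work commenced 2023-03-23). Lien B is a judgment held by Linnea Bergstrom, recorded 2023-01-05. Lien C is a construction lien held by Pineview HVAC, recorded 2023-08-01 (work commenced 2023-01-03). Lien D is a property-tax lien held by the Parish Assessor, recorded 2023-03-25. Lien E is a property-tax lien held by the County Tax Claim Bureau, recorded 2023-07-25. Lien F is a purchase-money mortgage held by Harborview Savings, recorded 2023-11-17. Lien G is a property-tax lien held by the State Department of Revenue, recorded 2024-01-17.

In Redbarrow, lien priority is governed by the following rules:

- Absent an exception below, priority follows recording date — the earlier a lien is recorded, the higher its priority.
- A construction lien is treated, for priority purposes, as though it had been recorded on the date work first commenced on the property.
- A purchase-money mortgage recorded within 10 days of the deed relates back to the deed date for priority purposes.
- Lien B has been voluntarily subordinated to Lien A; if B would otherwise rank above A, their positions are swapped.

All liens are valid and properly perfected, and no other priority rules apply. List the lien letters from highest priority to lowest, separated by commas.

Effective dates: A is treated as recorded 2023-03-23, the work-commencement date; C's effective date is 2023-01-03, when work began; F was recorded 46 days after the deed — beyond 10 days — so no relation-back applies.
Ordering by effective date: C (2023-01-03), B (2023-01-05), A (2023-03-23), D (2023-03-25), E (2023-07-25), F (2023-11-17), G (2024-01-17).
The subordination applies — B was senior to A — so B and A swap.

C, A, B, D, E, F, G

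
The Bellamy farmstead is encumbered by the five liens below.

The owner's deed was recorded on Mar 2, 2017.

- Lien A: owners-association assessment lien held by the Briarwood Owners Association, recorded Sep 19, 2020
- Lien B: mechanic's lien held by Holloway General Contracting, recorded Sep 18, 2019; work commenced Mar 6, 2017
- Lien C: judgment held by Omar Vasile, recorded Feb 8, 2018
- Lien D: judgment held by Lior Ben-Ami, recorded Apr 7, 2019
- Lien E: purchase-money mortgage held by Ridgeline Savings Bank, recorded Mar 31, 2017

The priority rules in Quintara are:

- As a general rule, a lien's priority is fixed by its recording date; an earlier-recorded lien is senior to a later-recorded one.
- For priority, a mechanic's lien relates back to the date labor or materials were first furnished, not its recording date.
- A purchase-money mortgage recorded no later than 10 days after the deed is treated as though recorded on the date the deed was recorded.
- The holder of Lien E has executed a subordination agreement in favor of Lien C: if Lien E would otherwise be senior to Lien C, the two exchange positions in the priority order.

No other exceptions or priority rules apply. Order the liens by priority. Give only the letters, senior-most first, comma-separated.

Effective dates after the stated exceptions: B's effective date is Mar 6, 2017, when work began; E was recorded 29 days after the deed, outside the 10-day window, so it keeps its recording date.
Ordering by effective date: B (Mar 6, 2017), E (Mar 31, 2017), C (Feb 8, 2018), D (Apr 7, 2019), A (Sep 19, 2020).
The subordination applies — E was senior to C — so E and C swap.

B, C, E, D, A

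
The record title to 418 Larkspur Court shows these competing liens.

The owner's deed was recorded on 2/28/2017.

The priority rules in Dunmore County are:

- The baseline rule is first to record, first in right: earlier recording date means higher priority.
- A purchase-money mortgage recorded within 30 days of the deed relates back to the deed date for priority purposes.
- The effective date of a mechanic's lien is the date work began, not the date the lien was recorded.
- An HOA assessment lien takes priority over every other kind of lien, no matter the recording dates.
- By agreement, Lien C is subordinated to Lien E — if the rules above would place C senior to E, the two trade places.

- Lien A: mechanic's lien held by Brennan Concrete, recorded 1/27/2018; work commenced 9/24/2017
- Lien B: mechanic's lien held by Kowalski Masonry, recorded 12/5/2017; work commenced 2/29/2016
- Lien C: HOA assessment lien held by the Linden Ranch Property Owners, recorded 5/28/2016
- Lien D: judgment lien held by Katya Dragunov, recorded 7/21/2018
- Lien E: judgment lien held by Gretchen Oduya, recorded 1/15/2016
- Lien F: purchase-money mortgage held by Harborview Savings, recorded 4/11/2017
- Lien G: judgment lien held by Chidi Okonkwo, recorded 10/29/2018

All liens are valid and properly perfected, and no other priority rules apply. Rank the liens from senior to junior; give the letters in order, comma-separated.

Adjusting effective dates: A relates back to 9/24/2017 (work commenced); B relates back to 2/29/2016 (work commenced); F missed the 30-day window (42 days after the deed), so its recording date stands.
C is an HOA assessment lien, so it outranks all other liens regardless of date.
The other liens, earliest effective date first: E (1/15/2016), B (2/29/2016), F (4/11/2017), A (9/24/2017), D (7/21/2018), G (10/29/2018).
C is senior to E before the subordination, so the two trade places.

E, C, B, F, A, D, G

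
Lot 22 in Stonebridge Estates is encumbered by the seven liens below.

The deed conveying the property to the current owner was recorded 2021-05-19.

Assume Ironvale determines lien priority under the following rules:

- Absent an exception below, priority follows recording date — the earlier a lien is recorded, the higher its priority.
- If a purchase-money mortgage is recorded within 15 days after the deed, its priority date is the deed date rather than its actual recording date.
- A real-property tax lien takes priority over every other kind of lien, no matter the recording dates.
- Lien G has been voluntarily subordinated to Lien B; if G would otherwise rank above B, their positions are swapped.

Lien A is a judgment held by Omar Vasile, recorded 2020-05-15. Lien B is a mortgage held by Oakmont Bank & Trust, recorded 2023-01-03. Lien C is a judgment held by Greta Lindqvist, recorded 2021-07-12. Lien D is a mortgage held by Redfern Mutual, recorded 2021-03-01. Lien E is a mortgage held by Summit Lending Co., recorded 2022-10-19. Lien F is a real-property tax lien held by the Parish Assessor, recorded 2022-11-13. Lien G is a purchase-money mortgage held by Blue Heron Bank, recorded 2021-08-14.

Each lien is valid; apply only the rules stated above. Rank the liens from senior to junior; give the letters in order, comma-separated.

F, A, D, C, B, E, G

Adjusting effective dates: G missed the 15-day window (87 days after the deed), so its recording date stands.
As a real-property tax lien, F is senior to every other lien.
Among the remaining liens, by effective date: A (2020-05-15), D (2021-03-01), C (2021-07-12), G (2021-08-14), E (2022-10-19), B (2023-01-03).
G would otherwise be senior to B, so under the subordination agreement G and B exchange positions.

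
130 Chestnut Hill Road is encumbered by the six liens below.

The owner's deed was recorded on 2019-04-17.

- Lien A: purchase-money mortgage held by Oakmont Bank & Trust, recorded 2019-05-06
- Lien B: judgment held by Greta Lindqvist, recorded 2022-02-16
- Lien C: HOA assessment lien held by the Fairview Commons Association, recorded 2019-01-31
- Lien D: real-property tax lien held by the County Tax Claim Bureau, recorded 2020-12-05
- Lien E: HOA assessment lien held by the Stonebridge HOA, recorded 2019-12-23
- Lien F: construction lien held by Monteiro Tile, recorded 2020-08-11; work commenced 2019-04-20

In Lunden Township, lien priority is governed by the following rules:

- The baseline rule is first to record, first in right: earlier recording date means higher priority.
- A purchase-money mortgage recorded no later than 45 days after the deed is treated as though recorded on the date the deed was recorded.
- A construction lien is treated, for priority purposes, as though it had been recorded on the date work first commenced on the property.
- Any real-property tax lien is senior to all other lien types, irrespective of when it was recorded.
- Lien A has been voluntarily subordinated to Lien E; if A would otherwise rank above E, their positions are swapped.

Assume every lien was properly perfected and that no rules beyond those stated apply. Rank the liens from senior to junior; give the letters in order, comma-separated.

Adjusting effective dates: A was recorded within the 45-day window, so its effective date is the deed date 2019-04-17; F is treated as recorded 2019-04-20, the work-commencement date.
As a real-property tax lien, D is senior to every other lien.
Among the remaining liens, by effective date: C (2019-01-31), A (2019-04-17), F (2019-04-20), E (2019-12-23), B (2022-02-16).
A is senior to E before the subordination, so the two trade places.

D, C, E, F, A, B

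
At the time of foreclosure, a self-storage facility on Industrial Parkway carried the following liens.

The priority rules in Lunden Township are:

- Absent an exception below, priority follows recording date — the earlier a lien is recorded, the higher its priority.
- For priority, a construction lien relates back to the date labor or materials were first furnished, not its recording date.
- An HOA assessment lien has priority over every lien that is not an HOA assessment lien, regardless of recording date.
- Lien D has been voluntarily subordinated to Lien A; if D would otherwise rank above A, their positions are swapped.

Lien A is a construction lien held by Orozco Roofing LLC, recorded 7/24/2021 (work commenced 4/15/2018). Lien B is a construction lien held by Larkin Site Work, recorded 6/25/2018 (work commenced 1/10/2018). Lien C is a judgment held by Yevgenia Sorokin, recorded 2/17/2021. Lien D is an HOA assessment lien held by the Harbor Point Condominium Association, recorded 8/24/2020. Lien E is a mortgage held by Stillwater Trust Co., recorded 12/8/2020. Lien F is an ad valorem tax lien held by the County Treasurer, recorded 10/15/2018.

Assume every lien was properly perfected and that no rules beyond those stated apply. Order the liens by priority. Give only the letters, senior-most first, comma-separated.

A, B, D, F, E, C

First, effective dates: A relates back to 4/15/2018 (work commenced); B relates back to 1/10/2018 (work commenced).
As an HOA assessment lien, D is senior to every other lien.
The other liens, earliest effective date first: B (1/10/2018), A (4/15/2018), F (10/15/2018), E (12/8/2020), C (2/17/2021).
D would otherwise be senior to A, so under the subordination agreement D and A exchange positions.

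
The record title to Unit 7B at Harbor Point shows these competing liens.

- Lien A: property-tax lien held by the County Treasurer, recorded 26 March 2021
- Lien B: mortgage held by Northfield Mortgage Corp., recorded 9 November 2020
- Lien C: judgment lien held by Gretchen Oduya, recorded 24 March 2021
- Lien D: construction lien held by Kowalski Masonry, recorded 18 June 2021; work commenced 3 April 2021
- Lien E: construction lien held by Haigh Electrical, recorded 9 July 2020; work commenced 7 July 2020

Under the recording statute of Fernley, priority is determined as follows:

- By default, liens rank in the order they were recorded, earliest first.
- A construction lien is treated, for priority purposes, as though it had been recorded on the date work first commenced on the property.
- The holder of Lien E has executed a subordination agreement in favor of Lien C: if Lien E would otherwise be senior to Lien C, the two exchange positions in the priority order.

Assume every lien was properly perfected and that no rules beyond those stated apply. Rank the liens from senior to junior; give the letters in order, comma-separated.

C, B, E, A, D

Effective dates: D is treated as recorded 3 April 2021, the work-commencement date; E relates back to 7 July 2020 (work commenced).
Ordering by effective date: E (7 July 2020), B (9 November 2020), C (24 March 2021), A (26 March 2021), D (3 April 2021).
The subordination applies — E was senior to C — so E and C swap.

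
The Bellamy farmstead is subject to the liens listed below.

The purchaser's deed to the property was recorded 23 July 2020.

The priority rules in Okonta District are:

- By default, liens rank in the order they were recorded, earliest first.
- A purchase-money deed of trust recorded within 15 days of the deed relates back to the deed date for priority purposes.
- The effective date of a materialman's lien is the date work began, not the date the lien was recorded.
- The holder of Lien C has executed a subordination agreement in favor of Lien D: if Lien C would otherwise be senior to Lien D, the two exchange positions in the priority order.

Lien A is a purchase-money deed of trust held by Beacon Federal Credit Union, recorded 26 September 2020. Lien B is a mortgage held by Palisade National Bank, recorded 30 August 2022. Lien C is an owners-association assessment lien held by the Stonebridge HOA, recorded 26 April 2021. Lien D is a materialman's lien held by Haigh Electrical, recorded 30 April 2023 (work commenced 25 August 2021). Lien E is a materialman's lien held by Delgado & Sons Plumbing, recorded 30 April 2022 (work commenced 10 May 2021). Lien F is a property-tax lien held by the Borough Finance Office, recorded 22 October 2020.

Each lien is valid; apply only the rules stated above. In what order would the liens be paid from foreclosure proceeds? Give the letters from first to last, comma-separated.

A, F, D, E, C, B

Effective dates after the stated exceptions: A was recorded 65 days after the deed — beyond 15 days — so no relation-back applies; D relates back to 25 August 2021 (work commenced); E's effective date is 10 May 2021, when work began.
Sorted by effective date: A (26 September 2020), F (22 October 2020), C (26 April 2021), E (10 May 2021), D (25 August 2021), B (30 August 2022).
The subordination applies — C was senior to D — so C and D swap.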